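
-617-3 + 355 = -265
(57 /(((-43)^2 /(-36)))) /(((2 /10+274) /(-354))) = 1210680 /844993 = 1.43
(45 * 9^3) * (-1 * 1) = -32805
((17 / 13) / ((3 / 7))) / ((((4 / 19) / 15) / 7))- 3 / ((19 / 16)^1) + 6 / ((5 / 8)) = 7552769 / 4940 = 1528.90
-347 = -347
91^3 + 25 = 753596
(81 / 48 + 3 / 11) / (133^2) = 0.00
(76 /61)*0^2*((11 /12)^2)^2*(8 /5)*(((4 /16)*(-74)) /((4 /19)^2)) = 0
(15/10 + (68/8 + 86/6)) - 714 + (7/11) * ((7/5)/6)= -75847/110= -689.52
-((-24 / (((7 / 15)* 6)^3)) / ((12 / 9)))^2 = -1265625 / 1882384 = -0.67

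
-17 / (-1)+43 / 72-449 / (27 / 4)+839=170657 / 216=790.08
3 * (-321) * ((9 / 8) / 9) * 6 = -2889 / 4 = -722.25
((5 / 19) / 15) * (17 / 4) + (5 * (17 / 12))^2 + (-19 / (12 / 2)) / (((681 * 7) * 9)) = 1966084291 / 39127536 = 50.25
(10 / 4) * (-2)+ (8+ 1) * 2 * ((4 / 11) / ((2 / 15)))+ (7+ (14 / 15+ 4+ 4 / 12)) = 9299 / 165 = 56.36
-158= -158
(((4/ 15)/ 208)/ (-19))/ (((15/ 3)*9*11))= -1/ 7335900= -0.00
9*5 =45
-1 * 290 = -290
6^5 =7776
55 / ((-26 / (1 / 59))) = -55 / 1534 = -0.04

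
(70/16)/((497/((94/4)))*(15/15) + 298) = 329/24000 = 0.01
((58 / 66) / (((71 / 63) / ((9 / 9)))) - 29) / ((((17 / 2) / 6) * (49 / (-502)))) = 132768960 / 650573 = 204.08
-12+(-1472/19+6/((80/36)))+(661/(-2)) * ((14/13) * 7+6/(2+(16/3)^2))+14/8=-1787795759/676780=-2641.62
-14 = -14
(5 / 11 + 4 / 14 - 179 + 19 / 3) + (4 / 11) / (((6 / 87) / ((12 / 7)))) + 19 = -33238 / 231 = -143.89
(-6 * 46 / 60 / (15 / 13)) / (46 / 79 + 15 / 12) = -94484 / 43425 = -2.18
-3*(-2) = 6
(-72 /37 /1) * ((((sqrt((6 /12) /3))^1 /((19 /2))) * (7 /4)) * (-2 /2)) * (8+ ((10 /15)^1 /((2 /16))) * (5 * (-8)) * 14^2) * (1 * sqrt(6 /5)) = -10534944 * sqrt(5) /3515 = -6701.81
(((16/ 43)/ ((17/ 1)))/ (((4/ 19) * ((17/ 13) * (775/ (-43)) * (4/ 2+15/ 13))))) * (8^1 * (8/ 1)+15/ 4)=-870181/ 9182975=-0.09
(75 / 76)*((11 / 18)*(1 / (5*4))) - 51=-92969 / 1824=-50.97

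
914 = 914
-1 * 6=-6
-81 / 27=-3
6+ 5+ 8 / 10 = 59 / 5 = 11.80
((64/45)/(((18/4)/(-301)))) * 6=-77056/135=-570.79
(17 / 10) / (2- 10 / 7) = 119 / 40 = 2.98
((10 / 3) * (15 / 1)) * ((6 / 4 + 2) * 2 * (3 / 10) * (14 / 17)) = 1470 / 17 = 86.47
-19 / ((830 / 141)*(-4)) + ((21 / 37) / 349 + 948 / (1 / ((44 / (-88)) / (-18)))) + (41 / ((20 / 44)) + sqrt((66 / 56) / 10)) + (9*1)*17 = sqrt(2310) / 140 + 34769610917 / 128613480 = 270.69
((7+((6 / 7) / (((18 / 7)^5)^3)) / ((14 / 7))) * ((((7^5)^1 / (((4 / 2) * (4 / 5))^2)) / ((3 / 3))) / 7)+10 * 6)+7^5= 3372562476319818195930697 / 143928333151519113216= 23432.23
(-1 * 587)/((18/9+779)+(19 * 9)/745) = -437315/582016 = -0.75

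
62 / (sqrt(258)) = 31 *sqrt(258) / 129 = 3.86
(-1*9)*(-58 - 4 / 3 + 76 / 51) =8850 / 17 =520.59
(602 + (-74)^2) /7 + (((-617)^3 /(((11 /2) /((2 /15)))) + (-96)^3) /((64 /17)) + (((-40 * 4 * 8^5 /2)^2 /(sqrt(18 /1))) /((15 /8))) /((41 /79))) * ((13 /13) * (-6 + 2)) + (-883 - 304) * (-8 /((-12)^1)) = 10764877269 /1540 - 1737228371886080 * sqrt(2) /369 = -6658019905377.20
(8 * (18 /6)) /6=4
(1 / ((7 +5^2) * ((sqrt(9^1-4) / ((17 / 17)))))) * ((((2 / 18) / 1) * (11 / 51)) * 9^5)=24057 * sqrt(5) / 2720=19.78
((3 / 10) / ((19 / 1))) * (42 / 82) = 63 / 7790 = 0.01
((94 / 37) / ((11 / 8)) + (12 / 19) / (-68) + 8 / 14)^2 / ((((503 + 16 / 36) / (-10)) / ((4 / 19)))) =-1770340417113960 / 72901691689600081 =-0.02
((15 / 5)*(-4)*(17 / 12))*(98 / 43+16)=-13362 / 43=-310.74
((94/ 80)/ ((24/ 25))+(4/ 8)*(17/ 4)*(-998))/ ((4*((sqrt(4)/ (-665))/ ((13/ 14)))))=502582015/ 3072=163600.92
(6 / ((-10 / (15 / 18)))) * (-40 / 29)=20 / 29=0.69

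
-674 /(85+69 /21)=-2359 /309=-7.63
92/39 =2.36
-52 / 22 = -26 / 11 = -2.36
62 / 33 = 1.88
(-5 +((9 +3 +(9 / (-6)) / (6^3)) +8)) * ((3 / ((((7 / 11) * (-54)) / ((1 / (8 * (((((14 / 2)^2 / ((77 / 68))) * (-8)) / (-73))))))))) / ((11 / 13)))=-1325753 / 32514048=-0.04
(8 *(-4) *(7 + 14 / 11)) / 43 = -2912 / 473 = -6.16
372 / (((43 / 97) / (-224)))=-8082816 / 43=-187972.47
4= 4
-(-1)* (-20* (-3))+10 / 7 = 430 / 7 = 61.43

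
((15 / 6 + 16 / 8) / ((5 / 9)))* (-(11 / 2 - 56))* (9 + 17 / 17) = 8181 / 2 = 4090.50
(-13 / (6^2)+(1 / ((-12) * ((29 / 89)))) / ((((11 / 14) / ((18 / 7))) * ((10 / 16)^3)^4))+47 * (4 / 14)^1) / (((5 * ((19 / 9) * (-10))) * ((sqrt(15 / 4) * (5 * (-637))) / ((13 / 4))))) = -4367259602783149 * sqrt(15) / 15226486816406250000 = -0.00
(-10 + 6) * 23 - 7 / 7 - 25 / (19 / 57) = -168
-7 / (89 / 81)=-567 / 89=-6.37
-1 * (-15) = 15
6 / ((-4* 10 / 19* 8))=-0.36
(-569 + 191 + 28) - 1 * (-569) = 219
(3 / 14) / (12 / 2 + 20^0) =3 / 98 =0.03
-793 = -793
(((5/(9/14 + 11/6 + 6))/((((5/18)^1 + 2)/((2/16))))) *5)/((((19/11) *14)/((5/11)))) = 3375/1109296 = 0.00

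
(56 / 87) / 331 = 56 / 28797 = 0.00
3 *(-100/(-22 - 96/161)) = 24150/1819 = 13.28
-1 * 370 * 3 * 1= -1110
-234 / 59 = -3.97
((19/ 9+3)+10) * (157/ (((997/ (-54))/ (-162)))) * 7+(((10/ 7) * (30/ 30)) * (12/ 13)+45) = 13224592083/ 90727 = 145762.48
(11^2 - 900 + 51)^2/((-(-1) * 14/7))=264992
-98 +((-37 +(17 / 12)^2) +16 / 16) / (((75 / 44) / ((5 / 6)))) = -74273 / 648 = -114.62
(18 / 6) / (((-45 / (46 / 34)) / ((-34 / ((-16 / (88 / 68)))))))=-253 / 1020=-0.25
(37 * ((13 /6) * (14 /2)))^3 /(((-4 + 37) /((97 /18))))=3702551290711 /128304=28857645.05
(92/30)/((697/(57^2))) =49818/3485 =14.29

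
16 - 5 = 11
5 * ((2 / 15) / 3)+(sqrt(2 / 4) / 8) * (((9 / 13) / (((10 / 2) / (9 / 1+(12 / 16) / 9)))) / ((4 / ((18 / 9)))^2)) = 327 * sqrt(2) / 16640+2 / 9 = 0.25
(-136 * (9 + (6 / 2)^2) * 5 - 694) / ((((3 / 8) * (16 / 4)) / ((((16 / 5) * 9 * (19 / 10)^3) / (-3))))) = 354857224 / 625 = 567771.56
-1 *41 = -41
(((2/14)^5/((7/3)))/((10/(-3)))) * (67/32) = -603/37647680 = -0.00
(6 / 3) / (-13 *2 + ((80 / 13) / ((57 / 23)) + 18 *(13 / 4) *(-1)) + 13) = -2964 / 102283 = -0.03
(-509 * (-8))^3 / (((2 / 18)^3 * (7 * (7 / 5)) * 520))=6152630716224 / 637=9658760935.99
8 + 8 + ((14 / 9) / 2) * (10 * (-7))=-346 / 9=-38.44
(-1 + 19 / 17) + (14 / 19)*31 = 7416 / 323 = 22.96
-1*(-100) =100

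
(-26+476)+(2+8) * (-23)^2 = 5740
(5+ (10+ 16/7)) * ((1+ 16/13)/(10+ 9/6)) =3.35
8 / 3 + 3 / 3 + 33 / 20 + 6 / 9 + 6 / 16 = 763 / 120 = 6.36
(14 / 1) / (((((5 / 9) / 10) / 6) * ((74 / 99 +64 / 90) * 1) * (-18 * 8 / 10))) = -51975 / 722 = -71.99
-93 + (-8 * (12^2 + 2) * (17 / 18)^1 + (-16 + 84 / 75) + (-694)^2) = 480425.01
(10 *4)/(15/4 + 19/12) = 15/2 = 7.50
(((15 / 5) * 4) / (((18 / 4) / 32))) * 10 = 2560 / 3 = 853.33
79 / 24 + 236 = 5743 / 24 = 239.29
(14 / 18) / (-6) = -7 / 54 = -0.13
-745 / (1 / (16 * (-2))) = 23840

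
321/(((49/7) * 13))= 321/91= 3.53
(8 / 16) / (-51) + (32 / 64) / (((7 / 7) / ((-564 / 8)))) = -7193 / 204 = -35.26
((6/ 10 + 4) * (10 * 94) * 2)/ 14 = 4324/ 7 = 617.71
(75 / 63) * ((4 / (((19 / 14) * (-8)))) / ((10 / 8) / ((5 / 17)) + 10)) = -0.03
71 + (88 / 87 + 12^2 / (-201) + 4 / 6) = 419465 / 5829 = 71.96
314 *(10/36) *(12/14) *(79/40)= 12403/84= 147.65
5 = 5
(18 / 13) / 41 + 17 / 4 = 9133 / 2132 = 4.28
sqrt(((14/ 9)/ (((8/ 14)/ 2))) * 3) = 7 * sqrt(3)/ 3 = 4.04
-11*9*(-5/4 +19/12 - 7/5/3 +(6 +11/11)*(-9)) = 31251/5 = 6250.20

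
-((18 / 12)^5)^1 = -243 / 32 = -7.59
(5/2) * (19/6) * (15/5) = 95/4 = 23.75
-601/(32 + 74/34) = -10217/581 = -17.59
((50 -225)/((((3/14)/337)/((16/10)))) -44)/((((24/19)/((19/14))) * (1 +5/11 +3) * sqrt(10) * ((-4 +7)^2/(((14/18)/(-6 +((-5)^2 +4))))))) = -1311593503 * sqrt(10)/32863320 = -126.21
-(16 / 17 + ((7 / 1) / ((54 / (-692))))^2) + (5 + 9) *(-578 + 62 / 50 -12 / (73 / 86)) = -369118844174 / 22617225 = -16320.25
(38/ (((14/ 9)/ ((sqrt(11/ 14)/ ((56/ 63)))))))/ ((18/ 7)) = 171 * sqrt(154)/ 224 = 9.47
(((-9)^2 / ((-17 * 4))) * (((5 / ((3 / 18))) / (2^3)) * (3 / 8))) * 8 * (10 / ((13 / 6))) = -54675 / 884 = -61.85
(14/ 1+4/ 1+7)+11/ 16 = 25.69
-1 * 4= -4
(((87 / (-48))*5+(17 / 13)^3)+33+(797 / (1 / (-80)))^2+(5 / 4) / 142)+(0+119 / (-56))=10146237119421801 / 2495792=4065337624.06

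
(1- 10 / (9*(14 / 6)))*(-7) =-11 / 3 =-3.67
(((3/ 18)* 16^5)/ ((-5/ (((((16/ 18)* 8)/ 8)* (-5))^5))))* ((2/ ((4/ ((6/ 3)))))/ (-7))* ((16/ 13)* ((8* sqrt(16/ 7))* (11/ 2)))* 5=-151182848819200000* sqrt(7)/ 112842639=-3544690411.52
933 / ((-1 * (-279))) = 3.34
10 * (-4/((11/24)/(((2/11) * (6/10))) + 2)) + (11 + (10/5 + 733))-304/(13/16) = 4241882/11609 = 365.40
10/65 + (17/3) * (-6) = -440/13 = -33.85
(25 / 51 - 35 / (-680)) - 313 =-7499 / 24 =-312.46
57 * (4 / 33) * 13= 988 / 11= 89.82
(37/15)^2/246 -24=-23.98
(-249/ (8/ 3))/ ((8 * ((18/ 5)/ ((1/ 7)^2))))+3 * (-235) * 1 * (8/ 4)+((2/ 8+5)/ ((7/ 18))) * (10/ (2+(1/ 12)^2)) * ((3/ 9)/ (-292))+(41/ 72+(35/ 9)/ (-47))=-8766734065961/ 6219058048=-1409.66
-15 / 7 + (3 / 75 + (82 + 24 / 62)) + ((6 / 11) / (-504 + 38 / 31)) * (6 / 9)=37335630516 / 465047275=80.28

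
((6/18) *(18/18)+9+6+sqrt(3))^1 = sqrt(3)+46/3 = 17.07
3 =3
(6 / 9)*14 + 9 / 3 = 37 / 3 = 12.33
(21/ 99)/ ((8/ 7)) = 0.19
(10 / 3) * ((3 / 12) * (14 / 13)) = 35 / 39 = 0.90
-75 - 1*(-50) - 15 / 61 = -1540 / 61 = -25.25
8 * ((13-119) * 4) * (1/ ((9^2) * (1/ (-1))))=3392/ 81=41.88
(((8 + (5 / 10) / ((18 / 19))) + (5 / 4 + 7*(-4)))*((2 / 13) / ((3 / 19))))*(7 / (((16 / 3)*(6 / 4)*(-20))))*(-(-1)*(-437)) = -2382961 / 7020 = -339.45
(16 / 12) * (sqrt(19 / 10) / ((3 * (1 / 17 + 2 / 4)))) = 68 * sqrt(190) / 855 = 1.10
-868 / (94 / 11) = -4774 / 47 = -101.57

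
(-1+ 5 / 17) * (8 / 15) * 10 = -64 / 17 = -3.76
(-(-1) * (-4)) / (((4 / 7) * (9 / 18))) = -14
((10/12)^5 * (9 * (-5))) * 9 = -162.76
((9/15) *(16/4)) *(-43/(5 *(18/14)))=-1204/75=-16.05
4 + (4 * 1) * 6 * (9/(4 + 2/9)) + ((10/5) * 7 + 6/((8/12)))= 1485/19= 78.16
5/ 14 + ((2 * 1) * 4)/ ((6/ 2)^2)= 157/ 126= 1.25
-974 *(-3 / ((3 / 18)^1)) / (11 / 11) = 17532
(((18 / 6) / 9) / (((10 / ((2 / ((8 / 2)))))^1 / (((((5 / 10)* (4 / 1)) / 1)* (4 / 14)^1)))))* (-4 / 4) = -1 / 105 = -0.01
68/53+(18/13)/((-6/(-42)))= 7562/689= 10.98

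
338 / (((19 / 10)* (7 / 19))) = 3380 / 7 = 482.86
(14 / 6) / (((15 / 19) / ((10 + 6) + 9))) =665 / 9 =73.89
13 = 13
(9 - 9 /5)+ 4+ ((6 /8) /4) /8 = 7183 /640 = 11.22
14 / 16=7 / 8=0.88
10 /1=10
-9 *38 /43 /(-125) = 342 /5375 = 0.06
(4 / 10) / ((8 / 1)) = 1 / 20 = 0.05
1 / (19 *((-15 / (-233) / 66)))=5126 / 95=53.96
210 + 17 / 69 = 14507 / 69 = 210.25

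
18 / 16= 9 / 8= 1.12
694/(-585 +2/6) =-1041/877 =-1.19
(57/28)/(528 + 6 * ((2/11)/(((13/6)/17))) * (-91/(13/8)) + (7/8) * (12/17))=46189/1118334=0.04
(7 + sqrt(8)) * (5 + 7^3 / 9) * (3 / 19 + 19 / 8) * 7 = 261415 * sqrt(2) / 171 + 1829905 / 342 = 7512.57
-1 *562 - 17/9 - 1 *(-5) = -5030/9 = -558.89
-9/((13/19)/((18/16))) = -1539/104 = -14.80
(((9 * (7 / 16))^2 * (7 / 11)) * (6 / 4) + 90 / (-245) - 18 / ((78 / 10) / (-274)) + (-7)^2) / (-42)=-2496024001 / 150678528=-16.57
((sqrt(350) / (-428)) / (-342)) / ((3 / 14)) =0.00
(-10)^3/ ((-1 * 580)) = 50/ 29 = 1.72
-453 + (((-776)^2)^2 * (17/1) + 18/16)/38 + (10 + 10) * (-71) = 49315766587353/304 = 162222916405.77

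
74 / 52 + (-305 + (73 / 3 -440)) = -56101 / 78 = -719.24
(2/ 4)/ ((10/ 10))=1/ 2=0.50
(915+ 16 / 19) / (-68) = -17401 / 1292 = -13.47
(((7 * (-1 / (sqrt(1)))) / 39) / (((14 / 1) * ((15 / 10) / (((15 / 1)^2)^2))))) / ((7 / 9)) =-556.32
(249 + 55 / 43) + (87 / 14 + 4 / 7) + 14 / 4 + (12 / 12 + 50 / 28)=158537 / 602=263.35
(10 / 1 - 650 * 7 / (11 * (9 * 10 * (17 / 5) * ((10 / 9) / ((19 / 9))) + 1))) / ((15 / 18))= 302688 / 33869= 8.94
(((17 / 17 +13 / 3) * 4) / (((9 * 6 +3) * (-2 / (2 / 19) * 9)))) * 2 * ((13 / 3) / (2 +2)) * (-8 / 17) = 3328 / 1491291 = 0.00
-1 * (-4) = 4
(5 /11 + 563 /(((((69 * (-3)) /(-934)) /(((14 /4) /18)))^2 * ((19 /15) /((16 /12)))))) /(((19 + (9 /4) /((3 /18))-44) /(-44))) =2649863131360 /1516726053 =1747.09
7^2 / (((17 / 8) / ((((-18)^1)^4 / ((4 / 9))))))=5446401.88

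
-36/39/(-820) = 3/2665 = 0.00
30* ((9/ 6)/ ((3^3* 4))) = 5/ 12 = 0.42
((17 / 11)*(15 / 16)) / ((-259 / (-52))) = 3315 / 11396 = 0.29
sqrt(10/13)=sqrt(130)/13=0.88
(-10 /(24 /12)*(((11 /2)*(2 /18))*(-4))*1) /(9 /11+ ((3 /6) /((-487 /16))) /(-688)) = 50677220 /3392541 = 14.94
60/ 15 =4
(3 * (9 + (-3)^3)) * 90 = -4860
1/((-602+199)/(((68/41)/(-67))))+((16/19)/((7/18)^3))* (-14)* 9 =-1804.10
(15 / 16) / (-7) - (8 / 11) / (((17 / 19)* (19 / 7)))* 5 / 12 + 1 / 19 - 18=-21734557 / 1193808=-18.21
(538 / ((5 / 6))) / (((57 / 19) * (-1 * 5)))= -43.04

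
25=25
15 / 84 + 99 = 2777 / 28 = 99.18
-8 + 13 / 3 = -11 / 3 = -3.67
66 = 66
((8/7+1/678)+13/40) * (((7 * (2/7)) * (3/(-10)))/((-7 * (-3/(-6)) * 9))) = 139469/4983300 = 0.03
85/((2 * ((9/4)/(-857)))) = -145690/9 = -16187.78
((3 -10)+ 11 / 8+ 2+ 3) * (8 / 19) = -5 / 19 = -0.26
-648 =-648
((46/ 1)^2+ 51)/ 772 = 2167/ 772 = 2.81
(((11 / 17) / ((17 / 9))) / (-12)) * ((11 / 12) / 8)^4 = -161051 / 32728154112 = -0.00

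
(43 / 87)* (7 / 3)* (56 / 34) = 8428 / 4437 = 1.90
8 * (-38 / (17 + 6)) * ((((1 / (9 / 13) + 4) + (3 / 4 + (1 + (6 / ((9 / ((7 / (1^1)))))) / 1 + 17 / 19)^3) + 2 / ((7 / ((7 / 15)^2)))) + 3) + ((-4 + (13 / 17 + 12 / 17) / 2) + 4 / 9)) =-363838088116 / 95276925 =-3818.74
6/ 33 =2/ 11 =0.18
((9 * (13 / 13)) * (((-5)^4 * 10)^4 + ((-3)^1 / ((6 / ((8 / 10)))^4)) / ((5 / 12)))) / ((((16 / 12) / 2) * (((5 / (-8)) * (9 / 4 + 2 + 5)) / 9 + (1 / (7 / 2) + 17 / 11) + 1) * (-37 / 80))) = -20348597853606712.43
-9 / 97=-0.09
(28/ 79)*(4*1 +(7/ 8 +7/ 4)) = 371/ 158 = 2.35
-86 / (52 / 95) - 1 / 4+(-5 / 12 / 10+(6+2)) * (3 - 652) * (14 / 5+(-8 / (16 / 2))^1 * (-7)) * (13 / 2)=-1026995459 / 3120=-329165.21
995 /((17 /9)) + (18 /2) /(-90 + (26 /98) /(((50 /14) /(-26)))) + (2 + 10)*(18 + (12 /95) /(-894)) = 2875106092251 /3871335880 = 742.67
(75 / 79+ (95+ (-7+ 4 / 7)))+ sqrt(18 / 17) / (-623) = 89.52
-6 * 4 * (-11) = 264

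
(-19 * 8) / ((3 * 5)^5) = -152 / 759375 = -0.00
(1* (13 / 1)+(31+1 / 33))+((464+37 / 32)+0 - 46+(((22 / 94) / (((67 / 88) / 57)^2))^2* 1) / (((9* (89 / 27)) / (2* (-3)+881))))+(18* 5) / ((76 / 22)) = 4034284251798261718417495 / 79488161548962144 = 50753271.60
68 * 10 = 680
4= 4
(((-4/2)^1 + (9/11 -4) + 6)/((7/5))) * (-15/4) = -675/308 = -2.19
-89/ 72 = -1.24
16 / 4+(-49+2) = -43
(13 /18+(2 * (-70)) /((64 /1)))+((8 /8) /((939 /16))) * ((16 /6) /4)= -65531 /45072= -1.45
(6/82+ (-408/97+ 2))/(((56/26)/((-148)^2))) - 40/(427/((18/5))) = -5262532676/242597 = -21692.49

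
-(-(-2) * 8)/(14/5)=-40/7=-5.71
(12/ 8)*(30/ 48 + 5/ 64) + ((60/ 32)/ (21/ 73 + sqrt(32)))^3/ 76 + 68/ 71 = 16470898135057125*sqrt(2)/ 47867078889534237184 + 27356529100572944217443/ 13594250404627723360256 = 2.01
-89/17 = -5.24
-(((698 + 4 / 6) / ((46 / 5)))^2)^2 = -753919797760000 / 22667121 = -33260500.87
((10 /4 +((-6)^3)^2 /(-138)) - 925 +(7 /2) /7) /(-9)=28982 /207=140.01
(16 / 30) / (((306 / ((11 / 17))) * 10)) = 0.00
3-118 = -115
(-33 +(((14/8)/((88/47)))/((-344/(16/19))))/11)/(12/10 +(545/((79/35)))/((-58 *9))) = -5381231673375/120252027368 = -44.75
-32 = -32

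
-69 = -69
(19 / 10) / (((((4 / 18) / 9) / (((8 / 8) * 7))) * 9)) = 1197 / 20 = 59.85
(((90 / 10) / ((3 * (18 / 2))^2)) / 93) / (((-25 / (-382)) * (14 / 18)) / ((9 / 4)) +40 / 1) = 191 / 57584670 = 0.00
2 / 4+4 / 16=3 / 4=0.75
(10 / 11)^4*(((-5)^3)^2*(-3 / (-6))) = 78125000 / 14641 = 5336.04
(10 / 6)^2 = 25 / 9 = 2.78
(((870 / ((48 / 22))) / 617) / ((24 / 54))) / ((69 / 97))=2.04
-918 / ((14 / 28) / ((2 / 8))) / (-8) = 459 / 8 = 57.38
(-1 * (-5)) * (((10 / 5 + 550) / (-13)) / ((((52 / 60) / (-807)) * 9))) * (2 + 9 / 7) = 72172.95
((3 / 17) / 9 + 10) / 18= 511 / 918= 0.56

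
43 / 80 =0.54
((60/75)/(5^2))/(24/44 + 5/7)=308/12125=0.03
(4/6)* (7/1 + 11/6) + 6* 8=485/9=53.89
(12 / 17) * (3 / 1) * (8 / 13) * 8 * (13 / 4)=576 / 17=33.88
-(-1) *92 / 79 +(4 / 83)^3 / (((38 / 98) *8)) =999514644 / 858252287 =1.16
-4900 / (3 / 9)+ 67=-14633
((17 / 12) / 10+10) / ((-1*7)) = -1217 / 840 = -1.45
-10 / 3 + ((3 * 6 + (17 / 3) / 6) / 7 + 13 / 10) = 212 / 315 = 0.67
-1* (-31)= 31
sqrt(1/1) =1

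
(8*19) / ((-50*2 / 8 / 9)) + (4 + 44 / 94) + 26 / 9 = -1079528 / 10575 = -102.08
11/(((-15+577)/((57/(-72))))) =-209/13488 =-0.02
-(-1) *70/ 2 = 35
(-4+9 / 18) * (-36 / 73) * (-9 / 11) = -1134 / 803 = -1.41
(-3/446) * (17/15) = -17/2230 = -0.01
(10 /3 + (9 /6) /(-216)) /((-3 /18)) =-479 /24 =-19.96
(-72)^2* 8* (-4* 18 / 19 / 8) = -373248 / 19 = -19644.63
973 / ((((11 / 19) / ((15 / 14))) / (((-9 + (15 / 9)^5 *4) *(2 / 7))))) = 136183165 / 6237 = 21834.72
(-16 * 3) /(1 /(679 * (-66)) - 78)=2151072 /3495493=0.62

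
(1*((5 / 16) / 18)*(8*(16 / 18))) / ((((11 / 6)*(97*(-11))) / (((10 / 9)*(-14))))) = 2800 / 2852091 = 0.00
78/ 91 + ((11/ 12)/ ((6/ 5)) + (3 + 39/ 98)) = 17707/ 3528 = 5.02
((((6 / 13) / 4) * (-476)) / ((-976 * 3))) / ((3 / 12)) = 119 / 1586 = 0.08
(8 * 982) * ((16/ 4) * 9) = 282816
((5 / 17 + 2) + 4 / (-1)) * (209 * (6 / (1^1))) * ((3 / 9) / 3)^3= -12122 / 4131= -2.93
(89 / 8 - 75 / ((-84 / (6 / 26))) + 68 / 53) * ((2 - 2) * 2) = 0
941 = 941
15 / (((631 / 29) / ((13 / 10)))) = 1131 / 1262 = 0.90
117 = 117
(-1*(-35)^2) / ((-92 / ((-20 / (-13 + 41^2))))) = -6125 / 38364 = -0.16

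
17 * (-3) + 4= -47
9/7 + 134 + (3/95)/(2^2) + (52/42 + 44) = 1440643/7980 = 180.53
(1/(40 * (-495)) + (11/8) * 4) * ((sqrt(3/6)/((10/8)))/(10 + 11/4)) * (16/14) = 124456 * sqrt(2)/631125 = 0.28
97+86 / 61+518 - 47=34734 / 61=569.41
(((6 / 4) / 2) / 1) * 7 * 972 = 5103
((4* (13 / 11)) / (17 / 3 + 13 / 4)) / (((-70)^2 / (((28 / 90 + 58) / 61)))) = 0.00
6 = 6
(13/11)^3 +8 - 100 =-120255/1331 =-90.35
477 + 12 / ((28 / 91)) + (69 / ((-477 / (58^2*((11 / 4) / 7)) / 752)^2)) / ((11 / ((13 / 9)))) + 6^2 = 1315520564291512 / 33446763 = 39331775.22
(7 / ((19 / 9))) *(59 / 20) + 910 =349517 / 380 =919.78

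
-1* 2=-2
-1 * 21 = -21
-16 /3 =-5.33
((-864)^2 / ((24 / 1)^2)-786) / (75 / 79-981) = -6715 / 12904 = -0.52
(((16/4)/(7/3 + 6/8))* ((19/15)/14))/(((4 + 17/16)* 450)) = 1216/23601375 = 0.00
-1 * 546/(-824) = 273/412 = 0.66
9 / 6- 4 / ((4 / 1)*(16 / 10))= 7 / 8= 0.88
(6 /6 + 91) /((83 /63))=5796 /83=69.83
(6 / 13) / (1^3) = 6 / 13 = 0.46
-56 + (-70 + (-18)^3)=-5958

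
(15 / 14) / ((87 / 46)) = 115 / 203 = 0.57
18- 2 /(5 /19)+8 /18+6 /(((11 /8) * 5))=1160 /99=11.72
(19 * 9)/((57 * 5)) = 3/5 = 0.60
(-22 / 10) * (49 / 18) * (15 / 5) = -539 / 30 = -17.97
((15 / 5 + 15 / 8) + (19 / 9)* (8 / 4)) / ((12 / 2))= 655 / 432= 1.52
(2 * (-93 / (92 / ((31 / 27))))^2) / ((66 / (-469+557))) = 923521 / 257094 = 3.59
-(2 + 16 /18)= -26 /9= -2.89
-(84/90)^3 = -0.81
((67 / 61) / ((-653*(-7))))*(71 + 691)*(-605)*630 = -2779890300 / 39833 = -69788.63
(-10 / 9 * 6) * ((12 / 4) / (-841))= 20 / 841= 0.02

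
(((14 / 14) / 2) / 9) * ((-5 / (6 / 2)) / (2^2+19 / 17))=-85 / 4698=-0.02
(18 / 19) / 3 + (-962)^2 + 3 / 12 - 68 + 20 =70330139 / 76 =925396.57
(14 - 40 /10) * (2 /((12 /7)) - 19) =-535 /3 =-178.33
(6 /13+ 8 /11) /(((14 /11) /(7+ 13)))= 1700 /91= 18.68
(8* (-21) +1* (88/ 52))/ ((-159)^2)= -0.01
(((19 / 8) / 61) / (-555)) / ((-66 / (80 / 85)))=19 / 18992655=0.00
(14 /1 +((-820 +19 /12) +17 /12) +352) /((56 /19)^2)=-162811 /3136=-51.92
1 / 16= 0.06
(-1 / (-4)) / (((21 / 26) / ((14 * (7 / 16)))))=91 / 48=1.90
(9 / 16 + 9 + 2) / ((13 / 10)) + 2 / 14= 6579 / 728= 9.04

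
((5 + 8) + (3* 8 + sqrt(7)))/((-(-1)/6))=6* sqrt(7) + 222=237.87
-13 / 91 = -1 / 7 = -0.14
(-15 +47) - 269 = -237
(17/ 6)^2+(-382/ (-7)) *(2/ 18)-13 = 275/ 252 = 1.09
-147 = -147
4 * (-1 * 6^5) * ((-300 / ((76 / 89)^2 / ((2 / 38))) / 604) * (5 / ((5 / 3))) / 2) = 1732322700 / 1035709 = 1672.60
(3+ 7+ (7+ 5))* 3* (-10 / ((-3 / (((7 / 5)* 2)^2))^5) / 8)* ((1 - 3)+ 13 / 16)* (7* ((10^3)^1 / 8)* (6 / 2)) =-13224361257184 / 421875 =-31346634.09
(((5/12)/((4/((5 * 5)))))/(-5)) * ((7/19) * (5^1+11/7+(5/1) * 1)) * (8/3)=-225/38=-5.92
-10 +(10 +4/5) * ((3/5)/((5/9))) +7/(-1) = -667/125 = -5.34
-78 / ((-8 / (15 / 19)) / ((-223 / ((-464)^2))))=-130455 / 16362496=-0.01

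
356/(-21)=-356/21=-16.95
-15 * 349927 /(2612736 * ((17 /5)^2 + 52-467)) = 43740875 /8784018432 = 0.00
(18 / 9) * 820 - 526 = 1114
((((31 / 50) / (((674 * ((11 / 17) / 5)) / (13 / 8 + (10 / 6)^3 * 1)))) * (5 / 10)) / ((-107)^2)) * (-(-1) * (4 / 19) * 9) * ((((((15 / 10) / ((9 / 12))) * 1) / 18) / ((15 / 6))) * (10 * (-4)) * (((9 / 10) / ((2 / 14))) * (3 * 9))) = -44854551 / 40319370850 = -0.00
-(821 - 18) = -803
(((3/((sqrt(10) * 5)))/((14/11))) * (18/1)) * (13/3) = 11.63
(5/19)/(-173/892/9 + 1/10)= 200700/59831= 3.35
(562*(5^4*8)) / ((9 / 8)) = 22480000 / 9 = 2497777.78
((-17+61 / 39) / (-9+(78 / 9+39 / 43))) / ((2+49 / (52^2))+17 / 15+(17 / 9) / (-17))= -121146480 / 13688113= -8.85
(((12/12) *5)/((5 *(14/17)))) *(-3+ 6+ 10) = 221/14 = 15.79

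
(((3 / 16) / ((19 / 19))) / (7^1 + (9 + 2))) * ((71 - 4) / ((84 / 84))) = 67 / 96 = 0.70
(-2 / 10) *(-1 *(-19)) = -19 / 5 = -3.80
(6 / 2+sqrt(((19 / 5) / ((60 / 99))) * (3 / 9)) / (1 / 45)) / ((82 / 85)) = 70.55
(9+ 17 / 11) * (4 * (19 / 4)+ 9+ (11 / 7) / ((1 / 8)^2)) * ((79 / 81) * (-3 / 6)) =-458200 / 693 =-661.18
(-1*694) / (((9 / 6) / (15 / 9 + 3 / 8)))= -17003 / 18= -944.61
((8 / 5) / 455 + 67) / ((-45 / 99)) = -1676763 / 11375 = -147.41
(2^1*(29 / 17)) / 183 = 58 / 3111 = 0.02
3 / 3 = 1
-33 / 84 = -11 / 28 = -0.39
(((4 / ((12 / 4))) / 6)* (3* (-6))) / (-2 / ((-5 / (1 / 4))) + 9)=-40 / 91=-0.44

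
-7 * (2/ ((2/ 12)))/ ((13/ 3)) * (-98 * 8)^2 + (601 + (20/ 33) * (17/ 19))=-11914268.61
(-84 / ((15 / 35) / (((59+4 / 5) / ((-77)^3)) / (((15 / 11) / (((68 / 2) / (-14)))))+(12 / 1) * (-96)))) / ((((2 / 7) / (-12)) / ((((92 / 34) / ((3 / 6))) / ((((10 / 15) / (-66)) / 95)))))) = 3159112628600352 / 6545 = 482675726294.94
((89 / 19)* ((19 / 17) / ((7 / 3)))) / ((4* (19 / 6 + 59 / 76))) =15219 / 106981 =0.14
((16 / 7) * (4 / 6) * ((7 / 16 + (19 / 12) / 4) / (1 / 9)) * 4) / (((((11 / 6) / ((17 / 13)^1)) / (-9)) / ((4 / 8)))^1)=-146880 / 1001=-146.73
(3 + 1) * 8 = 32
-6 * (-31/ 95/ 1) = 186/ 95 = 1.96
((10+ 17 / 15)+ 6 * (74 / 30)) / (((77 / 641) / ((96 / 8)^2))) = 11968752 / 385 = 31087.67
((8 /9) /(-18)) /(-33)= 4 /2673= 0.00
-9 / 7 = -1.29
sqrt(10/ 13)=sqrt(130)/ 13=0.88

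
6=6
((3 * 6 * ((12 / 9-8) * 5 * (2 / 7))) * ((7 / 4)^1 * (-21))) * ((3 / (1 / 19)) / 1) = 359100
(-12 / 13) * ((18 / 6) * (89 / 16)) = -15.40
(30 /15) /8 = 1 /4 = 0.25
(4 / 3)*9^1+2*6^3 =444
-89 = -89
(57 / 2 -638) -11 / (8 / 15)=-5041 / 8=-630.12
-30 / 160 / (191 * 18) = -1 / 18336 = -0.00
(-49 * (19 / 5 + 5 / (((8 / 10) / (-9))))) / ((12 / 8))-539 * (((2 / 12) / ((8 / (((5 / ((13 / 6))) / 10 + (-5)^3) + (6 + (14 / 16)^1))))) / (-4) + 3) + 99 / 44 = -23197507 / 99840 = -232.35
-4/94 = -2/47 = -0.04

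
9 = 9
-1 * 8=-8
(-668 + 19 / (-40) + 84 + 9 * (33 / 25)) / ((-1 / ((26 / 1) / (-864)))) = -17.23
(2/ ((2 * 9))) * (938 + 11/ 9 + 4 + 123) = 9596/ 81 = 118.47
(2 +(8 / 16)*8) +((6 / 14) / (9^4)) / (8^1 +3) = 1010395 / 168399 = 6.00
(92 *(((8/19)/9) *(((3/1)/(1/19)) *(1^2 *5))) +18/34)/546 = 8941/3978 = 2.25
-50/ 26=-25/ 13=-1.92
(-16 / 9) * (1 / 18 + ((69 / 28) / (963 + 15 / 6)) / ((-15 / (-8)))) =-553928 / 5474385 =-0.10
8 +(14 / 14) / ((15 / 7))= 127 / 15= 8.47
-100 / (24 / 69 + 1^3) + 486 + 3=12859 / 31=414.81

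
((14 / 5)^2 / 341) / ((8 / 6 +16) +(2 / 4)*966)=588 / 12796025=0.00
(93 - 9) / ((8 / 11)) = 231 / 2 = 115.50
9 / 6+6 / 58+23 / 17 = 2915 / 986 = 2.96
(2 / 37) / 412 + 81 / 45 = 68603 / 38110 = 1.80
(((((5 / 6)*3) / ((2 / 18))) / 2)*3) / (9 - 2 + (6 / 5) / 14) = 4.76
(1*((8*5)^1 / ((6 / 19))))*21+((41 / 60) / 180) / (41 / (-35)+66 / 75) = 58604833 / 22032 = 2659.99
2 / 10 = 1 / 5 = 0.20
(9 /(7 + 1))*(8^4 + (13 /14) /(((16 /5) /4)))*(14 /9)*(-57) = -13078137 /32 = -408691.78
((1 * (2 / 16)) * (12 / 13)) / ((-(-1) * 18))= 1 / 156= 0.01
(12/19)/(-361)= -12/6859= -0.00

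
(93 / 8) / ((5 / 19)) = 1767 / 40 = 44.18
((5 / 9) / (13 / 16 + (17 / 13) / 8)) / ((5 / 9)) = 208 / 203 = 1.02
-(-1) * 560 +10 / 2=565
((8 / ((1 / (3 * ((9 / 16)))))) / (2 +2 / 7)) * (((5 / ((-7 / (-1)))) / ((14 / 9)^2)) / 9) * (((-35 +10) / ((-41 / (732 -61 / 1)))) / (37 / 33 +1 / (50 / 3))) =67.10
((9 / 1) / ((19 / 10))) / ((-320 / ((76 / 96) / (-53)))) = 3 / 13568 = 0.00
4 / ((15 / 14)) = 56 / 15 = 3.73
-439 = -439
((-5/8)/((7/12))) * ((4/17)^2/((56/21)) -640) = 198165/289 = 685.69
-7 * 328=-2296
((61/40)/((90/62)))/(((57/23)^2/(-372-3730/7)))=-3168073613/20468700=-154.78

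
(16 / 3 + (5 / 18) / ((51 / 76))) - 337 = -152045 / 459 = -331.25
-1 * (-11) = 11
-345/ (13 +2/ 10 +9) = -575/ 37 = -15.54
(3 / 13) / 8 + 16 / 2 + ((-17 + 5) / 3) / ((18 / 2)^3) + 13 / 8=182875 / 18954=9.65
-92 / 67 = -1.37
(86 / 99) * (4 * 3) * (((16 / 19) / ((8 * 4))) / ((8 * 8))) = 43 / 10032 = 0.00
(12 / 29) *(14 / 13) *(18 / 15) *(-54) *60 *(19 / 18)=-689472 / 377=-1828.84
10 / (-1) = -10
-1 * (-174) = 174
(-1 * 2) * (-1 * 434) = 868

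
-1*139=-139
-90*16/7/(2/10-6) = 7200/203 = 35.47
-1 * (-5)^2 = -25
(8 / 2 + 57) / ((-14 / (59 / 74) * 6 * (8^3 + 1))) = -3599 / 3188808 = -0.00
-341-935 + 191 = -1085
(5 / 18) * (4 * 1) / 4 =5 / 18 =0.28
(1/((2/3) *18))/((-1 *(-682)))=1/8184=0.00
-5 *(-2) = 10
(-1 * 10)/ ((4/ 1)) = -5/ 2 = -2.50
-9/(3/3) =-9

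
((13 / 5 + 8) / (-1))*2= -106 / 5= -21.20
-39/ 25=-1.56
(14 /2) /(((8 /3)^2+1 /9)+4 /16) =252 /269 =0.94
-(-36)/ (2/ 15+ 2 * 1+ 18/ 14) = 3780/ 359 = 10.53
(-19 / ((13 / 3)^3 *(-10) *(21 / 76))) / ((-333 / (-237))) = 171114 / 2845115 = 0.06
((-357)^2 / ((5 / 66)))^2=70755586549956 / 25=2830223461998.24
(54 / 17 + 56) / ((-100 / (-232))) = 58348 / 425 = 137.29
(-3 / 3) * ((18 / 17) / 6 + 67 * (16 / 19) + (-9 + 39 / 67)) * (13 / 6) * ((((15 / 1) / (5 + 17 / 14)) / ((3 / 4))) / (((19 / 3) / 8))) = -15181056800 / 35772573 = -424.38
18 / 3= 6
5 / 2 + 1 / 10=13 / 5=2.60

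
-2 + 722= 720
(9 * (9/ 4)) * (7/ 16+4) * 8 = 718.88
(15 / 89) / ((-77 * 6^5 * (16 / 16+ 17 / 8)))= -1 / 11101860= -0.00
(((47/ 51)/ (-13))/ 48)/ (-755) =47/ 24027120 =0.00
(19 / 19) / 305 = 1 / 305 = 0.00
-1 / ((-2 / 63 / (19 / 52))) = 1197 / 104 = 11.51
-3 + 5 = 2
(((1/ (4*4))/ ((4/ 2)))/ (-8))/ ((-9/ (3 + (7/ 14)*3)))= 1/ 512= 0.00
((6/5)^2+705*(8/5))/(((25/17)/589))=282727068/625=452363.31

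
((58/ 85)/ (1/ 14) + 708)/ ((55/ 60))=731904/ 935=782.79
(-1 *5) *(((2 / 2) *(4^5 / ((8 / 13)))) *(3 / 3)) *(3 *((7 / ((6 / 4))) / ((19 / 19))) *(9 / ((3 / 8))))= -2795520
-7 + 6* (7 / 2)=14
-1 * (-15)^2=-225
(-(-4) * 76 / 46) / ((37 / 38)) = 5776 / 851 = 6.79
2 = 2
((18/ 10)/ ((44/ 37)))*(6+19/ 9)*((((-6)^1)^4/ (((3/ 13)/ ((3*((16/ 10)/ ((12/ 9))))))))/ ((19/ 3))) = 204779016/ 5225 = 39192.16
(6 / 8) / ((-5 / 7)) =-21 / 20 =-1.05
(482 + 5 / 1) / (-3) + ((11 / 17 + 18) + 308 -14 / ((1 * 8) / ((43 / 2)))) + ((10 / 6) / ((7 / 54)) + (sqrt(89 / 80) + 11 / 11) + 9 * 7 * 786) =sqrt(445) / 20 + 141824807 / 2856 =49659.60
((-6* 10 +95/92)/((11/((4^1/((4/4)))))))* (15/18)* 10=-135625/759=-178.69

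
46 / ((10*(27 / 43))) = 7.33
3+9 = 12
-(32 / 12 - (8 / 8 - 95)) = -290 / 3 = -96.67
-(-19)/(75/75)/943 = 0.02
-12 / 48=-1 / 4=-0.25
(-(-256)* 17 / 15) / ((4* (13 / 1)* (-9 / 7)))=-7616 / 1755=-4.34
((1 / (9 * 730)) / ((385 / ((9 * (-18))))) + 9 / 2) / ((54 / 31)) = 1452071 / 562100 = 2.58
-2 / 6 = -1 / 3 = -0.33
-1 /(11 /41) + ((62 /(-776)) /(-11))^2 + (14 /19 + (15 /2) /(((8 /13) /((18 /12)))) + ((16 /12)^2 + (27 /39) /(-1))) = 1326279891725 /80987553504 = 16.38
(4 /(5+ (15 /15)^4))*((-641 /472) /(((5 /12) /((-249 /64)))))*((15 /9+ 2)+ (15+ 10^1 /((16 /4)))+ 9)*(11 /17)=105927173 /641920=165.02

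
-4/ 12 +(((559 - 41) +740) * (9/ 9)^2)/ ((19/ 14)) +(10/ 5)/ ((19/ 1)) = 52823/ 57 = 926.72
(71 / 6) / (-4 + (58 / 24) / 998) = -141716 / 47875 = -2.96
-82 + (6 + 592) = 516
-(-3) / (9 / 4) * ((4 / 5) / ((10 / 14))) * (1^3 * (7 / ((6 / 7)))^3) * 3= 2440.13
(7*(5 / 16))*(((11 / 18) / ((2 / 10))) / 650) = 77 / 7488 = 0.01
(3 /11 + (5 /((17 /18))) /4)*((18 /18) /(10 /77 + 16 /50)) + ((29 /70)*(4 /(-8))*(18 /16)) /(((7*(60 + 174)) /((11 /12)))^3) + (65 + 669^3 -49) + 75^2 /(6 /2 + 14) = 2082939342365046775170080761 /6956611676526919680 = 299418659.43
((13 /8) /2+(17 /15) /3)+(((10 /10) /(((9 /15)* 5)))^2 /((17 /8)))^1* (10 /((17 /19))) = 123091 /69360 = 1.77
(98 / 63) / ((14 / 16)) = 16 / 9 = 1.78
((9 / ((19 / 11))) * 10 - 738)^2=169833024 / 361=470451.59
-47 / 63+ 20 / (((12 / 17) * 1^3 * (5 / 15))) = 5308 / 63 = 84.25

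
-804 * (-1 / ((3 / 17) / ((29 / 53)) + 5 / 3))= 404.19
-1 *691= -691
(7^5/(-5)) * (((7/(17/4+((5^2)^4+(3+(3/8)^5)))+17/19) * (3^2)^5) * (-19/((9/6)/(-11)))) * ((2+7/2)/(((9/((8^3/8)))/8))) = -7742512752531.83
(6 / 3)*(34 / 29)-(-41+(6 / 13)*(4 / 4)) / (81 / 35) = 606509 / 30537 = 19.86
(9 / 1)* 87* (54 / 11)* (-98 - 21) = -5031558 / 11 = -457414.36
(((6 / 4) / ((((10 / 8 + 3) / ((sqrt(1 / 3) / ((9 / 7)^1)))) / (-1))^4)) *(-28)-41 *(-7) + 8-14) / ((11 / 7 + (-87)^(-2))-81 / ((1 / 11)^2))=-2719438511733013 / 94837863050950959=-0.03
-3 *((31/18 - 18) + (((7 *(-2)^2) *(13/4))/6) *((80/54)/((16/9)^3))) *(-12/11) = -113161/2816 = -40.19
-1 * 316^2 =-99856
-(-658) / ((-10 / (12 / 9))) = -1316 / 15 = -87.73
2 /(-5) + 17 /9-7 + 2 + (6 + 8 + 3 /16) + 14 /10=1739 /144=12.08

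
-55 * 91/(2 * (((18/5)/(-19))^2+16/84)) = -948572625/85808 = -11054.59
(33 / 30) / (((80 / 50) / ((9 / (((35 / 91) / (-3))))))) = -48.26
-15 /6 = -5 /2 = -2.50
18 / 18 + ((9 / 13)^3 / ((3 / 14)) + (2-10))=-11977 / 2197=-5.45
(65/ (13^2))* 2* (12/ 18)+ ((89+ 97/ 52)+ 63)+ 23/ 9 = 73445/ 468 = 156.93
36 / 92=9 / 23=0.39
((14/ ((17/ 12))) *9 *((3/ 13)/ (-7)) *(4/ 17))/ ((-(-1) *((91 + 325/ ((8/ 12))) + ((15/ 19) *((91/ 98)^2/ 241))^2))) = -2087797758423552/ 1750644622601208997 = -0.00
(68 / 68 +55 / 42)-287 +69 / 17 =-200371 / 714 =-280.63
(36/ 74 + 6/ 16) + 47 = 14167/ 296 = 47.86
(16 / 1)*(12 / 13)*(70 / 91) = 1920 / 169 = 11.36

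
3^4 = 81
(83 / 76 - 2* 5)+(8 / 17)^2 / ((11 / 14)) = -2084087 / 241604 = -8.63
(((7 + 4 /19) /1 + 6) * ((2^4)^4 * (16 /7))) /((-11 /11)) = -263192576 /133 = -1978891.55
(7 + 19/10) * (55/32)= 979/64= 15.30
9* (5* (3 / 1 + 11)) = 630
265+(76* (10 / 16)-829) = -1033 / 2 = -516.50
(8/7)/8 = 1/7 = 0.14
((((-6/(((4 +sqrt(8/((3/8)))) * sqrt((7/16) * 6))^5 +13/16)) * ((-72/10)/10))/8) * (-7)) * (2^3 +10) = -27216/(325 +16385600 * sqrt(42) +28380800 * sqrt(14)) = -0.00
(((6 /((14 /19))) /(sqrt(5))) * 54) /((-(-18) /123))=21033 * sqrt(5) /35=1343.75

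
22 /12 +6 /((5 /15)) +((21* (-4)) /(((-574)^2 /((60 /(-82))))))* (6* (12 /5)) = 57418969 /2894682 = 19.84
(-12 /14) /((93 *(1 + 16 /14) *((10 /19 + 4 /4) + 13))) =-19 /64170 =-0.00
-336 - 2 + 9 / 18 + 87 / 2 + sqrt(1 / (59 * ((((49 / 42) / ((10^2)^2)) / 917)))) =-294 + 100 * sqrt(46374) / 59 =70.99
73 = 73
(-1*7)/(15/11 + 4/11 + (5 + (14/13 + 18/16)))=-8008/10215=-0.78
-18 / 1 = -18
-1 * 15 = -15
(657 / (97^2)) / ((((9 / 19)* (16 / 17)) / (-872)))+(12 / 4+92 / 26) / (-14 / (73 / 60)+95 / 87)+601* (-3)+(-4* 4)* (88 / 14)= -46231428870621 / 22653842302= -2040.78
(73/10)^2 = 5329/100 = 53.29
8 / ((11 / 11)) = 8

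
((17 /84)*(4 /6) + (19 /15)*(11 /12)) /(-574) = -1633 /723240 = -0.00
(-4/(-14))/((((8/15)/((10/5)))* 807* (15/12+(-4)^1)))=-10/20713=-0.00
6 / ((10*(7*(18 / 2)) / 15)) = 0.14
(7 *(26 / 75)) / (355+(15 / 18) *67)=0.01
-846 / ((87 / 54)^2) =-274104 / 841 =-325.93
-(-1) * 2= 2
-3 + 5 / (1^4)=2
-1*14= -14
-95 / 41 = -2.32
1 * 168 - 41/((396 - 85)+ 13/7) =367633/2190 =167.87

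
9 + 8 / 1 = 17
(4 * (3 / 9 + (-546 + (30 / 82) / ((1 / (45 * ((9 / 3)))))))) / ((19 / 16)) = -3906688 / 2337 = -1671.67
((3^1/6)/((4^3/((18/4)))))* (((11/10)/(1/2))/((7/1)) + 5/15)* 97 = 4947/2240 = 2.21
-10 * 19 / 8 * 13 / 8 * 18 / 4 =-11115 / 64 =-173.67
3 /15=1 /5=0.20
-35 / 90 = -0.39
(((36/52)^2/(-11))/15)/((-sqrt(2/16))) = 54* sqrt(2)/9295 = 0.01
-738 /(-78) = 123 /13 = 9.46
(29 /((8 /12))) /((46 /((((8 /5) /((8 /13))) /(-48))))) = -377 /7360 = -0.05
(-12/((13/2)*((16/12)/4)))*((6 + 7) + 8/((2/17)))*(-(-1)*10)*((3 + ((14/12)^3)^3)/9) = -352933475/101088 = -3491.35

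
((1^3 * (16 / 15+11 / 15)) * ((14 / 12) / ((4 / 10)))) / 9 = 7 / 12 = 0.58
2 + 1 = 3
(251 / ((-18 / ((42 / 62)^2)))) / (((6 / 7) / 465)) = -430465 / 124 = -3471.49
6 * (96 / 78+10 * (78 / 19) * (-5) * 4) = -1214976 / 247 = -4918.93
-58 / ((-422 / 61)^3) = 0.18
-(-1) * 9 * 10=90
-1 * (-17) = 17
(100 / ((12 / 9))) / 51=25 / 17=1.47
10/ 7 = 1.43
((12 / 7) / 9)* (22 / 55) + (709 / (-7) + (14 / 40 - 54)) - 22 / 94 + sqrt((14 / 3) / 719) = -3061547 / 19740 + sqrt(30198) / 2157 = -155.01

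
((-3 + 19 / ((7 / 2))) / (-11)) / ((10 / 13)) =-0.29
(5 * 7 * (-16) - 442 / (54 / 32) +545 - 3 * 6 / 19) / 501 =-142549 / 257013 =-0.55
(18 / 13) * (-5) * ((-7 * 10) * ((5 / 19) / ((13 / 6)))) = 189000 / 3211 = 58.86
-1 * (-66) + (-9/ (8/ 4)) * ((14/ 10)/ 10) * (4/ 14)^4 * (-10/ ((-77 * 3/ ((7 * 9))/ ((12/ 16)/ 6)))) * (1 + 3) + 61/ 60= 15169937/ 226380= 67.01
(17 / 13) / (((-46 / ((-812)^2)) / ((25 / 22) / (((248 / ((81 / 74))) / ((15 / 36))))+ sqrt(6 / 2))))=-5604424 * sqrt(3) / 299-2364366375 / 60359728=-32504.55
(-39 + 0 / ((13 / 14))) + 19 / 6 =-215 / 6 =-35.83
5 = 5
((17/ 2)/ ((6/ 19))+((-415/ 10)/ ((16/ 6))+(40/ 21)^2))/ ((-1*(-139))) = 105715/ 980784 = 0.11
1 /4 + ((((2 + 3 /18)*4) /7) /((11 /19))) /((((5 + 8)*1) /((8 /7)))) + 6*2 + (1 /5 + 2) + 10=796793 /32340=24.64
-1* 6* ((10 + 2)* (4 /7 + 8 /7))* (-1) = 864 /7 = 123.43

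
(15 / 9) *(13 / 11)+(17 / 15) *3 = 886 / 165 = 5.37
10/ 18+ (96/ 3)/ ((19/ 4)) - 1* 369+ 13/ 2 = -121481/ 342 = -355.21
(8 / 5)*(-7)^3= -2744 / 5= -548.80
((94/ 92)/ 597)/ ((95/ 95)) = 47/ 27462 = 0.00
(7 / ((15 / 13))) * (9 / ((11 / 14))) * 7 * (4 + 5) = 240786 / 55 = 4377.93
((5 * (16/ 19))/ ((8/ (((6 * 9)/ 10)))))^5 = 459165024/ 2476099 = 185.44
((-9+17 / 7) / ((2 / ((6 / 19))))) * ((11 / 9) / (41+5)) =-11 / 399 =-0.03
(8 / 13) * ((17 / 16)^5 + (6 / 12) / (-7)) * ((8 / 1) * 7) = 9414711 / 212992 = 44.20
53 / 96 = 0.55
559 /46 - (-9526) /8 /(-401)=9.18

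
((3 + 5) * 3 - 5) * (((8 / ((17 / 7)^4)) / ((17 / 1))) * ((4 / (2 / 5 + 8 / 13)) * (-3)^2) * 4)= 569325120 / 15618427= 36.45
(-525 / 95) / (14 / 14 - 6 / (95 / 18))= 525 / 13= 40.38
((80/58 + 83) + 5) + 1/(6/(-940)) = -67.29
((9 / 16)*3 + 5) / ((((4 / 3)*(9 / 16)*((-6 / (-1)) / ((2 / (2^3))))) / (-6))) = -107 / 48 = -2.23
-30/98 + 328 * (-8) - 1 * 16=-129375/49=-2640.31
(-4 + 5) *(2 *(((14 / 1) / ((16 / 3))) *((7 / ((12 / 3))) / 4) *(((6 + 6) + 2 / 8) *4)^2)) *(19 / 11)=6705993 / 704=9525.56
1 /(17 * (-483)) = -1 /8211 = -0.00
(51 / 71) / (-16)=-51 / 1136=-0.04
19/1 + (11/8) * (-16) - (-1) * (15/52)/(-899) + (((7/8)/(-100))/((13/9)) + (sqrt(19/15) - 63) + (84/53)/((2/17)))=-26032447161/495528800 + sqrt(285)/15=-51.41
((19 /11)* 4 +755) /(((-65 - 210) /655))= -1097911 /605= -1814.73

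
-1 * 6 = -6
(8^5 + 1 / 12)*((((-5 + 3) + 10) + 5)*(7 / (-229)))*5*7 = -1252396145 / 2748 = -455748.23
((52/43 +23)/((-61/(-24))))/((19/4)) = 99936/49837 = 2.01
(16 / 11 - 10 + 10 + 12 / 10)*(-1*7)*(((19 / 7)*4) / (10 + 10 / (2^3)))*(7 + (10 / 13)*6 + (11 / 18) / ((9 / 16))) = -227.78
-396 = -396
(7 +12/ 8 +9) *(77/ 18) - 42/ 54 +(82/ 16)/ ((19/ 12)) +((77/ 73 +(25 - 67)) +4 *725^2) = 2102536.37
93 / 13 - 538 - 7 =-6992 / 13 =-537.85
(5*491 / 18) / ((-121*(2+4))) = -0.19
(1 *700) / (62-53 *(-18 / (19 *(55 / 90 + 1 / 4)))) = 206150 / 35431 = 5.82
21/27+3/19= 160/171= 0.94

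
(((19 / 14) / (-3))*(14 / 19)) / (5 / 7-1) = 7 / 6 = 1.17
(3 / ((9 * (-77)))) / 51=-1 / 11781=-0.00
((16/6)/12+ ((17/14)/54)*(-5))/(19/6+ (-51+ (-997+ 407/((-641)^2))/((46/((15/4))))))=-784371829/922416379731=-0.00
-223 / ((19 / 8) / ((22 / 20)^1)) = -9812 / 95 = -103.28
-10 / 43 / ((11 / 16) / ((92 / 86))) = -7360 / 20339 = -0.36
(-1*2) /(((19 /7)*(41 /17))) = -238 /779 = -0.31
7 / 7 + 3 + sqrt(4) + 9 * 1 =15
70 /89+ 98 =8792 /89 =98.79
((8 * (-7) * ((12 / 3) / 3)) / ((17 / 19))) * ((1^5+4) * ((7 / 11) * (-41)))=10886.56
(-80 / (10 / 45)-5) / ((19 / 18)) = -6570 / 19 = -345.79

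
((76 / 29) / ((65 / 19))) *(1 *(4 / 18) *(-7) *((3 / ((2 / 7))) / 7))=-10108 / 5655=-1.79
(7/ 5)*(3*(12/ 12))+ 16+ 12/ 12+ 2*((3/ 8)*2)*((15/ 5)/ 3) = 227/ 10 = 22.70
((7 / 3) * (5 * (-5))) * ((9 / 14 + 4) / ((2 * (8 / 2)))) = -1625 / 48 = -33.85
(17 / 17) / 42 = 1 / 42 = 0.02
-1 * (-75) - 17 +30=88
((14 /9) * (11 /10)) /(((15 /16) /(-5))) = -1232 /135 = -9.13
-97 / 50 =-1.94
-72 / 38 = -36 / 19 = -1.89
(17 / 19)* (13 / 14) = 0.83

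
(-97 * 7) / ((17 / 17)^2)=-679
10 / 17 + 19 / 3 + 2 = 8.92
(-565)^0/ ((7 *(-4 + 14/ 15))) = -0.05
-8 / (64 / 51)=-51 / 8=-6.38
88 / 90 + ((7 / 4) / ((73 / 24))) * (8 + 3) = 24002 / 3285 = 7.31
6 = 6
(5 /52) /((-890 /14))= -7 /4628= -0.00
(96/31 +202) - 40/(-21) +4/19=2563006/12369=207.21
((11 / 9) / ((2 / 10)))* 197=10835 / 9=1203.89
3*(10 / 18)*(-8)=-40 / 3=-13.33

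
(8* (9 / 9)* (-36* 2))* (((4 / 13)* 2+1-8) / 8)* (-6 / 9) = -3984 / 13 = -306.46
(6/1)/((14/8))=24/7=3.43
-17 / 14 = -1.21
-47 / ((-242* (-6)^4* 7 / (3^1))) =0.00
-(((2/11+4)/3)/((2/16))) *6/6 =-11.15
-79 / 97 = -0.81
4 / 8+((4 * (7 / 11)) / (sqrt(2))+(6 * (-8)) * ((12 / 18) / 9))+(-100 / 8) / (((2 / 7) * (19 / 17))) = -28865 / 684+14 * sqrt(2) / 11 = -40.40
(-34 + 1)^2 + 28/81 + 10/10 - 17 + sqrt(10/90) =86968/81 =1073.68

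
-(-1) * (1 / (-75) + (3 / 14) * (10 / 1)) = 1118 / 525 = 2.13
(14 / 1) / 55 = 14 / 55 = 0.25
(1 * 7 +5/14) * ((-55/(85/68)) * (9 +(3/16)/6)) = -2923.54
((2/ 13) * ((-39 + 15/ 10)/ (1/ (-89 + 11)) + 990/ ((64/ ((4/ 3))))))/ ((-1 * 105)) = -1571/ 364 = -4.32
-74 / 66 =-37 / 33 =-1.12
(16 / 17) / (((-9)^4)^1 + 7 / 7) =0.00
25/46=0.54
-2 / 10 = -1 / 5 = -0.20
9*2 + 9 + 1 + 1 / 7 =197 / 7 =28.14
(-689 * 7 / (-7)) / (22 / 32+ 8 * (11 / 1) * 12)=208 / 319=0.65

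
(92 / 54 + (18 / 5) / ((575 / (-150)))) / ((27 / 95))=45106 / 16767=2.69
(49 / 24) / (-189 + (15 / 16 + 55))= -98 / 6387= -0.02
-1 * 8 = -8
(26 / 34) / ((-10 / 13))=-169 / 170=-0.99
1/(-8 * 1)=-1/8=-0.12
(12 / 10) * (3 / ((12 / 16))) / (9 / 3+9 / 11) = 44 / 35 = 1.26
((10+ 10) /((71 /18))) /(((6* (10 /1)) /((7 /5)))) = 42 /355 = 0.12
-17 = -17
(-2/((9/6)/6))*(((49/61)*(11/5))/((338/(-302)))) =12.63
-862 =-862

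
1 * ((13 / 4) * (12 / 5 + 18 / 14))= 1677 / 140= 11.98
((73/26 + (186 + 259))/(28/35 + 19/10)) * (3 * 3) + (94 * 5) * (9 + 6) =111055/13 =8542.69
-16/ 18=-8/ 9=-0.89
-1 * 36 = -36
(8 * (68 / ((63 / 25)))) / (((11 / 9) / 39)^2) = 186170400 / 847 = 219799.76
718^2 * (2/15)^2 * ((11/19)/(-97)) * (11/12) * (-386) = 24078063944/1244025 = 19354.97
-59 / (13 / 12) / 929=-708 / 12077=-0.06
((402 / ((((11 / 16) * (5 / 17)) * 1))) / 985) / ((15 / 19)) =692512 / 270875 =2.56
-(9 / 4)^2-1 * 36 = -657 / 16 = -41.06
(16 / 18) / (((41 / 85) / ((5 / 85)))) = 40 / 369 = 0.11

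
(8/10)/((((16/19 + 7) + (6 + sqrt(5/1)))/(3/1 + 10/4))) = 4997/15310 - 361 *sqrt(5)/15310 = 0.27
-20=-20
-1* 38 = -38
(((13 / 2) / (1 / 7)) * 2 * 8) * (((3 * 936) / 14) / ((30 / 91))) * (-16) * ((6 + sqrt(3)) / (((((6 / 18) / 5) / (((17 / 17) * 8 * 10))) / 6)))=-306142986240-51023831040 * sqrt(3)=-394518853998.09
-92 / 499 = -0.18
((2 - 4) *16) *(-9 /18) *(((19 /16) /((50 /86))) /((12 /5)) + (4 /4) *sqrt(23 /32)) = 2 *sqrt(46) + 817 /60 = 27.18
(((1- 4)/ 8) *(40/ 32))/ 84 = -5/ 896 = -0.01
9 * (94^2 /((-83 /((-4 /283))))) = 318096 /23489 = 13.54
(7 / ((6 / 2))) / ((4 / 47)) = 329 / 12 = 27.42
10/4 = 5/2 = 2.50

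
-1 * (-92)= 92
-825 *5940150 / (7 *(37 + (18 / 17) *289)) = -4900623750 / 2401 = -2041076.11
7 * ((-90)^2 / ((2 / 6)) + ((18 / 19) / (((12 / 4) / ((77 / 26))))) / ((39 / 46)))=546215894 / 3211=170107.72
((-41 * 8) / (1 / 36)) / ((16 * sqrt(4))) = -369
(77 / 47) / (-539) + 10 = 10.00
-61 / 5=-12.20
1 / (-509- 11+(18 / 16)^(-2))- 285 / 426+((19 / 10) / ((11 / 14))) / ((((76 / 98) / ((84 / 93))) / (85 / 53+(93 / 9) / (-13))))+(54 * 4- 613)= -378257169548651 / 956661920760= -395.39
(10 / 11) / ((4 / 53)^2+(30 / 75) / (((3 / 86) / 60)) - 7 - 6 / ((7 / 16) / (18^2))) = -196630 / 813785731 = -0.00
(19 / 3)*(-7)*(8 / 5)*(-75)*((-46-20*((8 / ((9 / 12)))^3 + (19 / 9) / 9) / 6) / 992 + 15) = 435813070 / 7533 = 57853.85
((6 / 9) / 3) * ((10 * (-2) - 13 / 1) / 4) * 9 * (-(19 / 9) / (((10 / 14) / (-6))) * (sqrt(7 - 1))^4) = -52668 / 5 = -10533.60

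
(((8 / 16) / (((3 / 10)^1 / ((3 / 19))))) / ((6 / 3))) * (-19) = -2.50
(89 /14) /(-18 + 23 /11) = -979 /2450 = -0.40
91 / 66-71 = -69.62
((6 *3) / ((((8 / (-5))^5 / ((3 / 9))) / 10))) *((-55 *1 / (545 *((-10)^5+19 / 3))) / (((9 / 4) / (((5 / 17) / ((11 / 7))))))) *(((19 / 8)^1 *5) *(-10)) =259765625 / 4553644384256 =0.00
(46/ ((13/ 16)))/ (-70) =-368/ 455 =-0.81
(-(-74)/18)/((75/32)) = 1184/675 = 1.75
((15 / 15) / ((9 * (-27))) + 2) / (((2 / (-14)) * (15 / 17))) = -11543 / 729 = -15.83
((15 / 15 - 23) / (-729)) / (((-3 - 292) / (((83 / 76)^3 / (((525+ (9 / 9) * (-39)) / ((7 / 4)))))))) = -44027599 / 91760672136960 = -0.00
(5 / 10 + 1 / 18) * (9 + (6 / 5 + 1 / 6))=311 / 54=5.76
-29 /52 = -0.56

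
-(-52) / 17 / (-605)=-52 / 10285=-0.01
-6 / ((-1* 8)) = 3 / 4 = 0.75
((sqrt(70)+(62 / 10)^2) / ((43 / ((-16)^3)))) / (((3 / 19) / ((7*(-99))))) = 17977344*sqrt(70) / 43+17276227584 / 1075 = 19568798.94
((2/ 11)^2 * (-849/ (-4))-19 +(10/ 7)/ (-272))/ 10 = -276201/ 230384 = -1.20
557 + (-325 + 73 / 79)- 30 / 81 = 496037 / 2133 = 232.55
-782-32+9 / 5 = -812.20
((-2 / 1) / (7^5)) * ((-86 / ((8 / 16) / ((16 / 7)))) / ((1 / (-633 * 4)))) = -13936128 / 117649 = -118.46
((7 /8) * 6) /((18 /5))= 35 /24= 1.46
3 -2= 1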